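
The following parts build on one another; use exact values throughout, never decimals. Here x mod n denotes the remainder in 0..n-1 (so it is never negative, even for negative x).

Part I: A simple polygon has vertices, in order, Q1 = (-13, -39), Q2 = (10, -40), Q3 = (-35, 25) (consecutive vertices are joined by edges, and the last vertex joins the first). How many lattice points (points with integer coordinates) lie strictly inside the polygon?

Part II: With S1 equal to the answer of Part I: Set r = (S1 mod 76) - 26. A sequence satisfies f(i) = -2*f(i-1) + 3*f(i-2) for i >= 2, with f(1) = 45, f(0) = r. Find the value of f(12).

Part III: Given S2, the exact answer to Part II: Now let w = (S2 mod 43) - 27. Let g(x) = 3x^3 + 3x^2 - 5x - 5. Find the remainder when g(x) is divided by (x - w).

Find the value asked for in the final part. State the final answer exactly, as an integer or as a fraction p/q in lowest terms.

8745

Part I: cross terms: (-13*-40 - 10*-39)=910, (10*25 - -35*-40)=-1150, (-35*-39 - -13*25)=1690; twice the area = |1450| = 1450; area = 725; boundary points = 1 + 5 + 2 = 8; strictly interior points = area - boundary/2 + 1 = 722; answer 722
Part II: S1 = 722; r = 12; f(2) = -2*(45) + 3*(12) = -54; iterating: f(2)=-54, f(3)=243, f(4)=-648, f(5)=2025, f(6)=-5994, f(7)=18063, f(8)=-54108, f(9)=162405, f(10)=-487134, f(11)=1461483, f(12)=-4384368; answer -4384368
Part III: S2 = -4384368; w = 14; remainder = value at the root: 3*(14)^3 + 3*(14)^2 - 5*(14)^1 - 5 = (8232) + (588) + (-70) + (-5) = 8745; answer 8745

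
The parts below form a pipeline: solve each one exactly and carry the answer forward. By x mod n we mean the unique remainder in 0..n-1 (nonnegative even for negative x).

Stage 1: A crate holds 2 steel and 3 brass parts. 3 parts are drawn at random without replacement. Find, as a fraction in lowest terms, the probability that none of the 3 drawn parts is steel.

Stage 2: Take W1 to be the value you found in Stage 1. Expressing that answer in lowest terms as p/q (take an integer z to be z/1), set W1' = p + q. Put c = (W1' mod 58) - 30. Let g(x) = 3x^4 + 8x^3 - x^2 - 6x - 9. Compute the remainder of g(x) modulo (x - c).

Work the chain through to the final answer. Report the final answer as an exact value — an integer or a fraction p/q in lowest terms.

335835

Stage 1: total draws C(5,3) = 10; favorable C(3,3) = 1; P = 1/10; answer 1/10
Stage 2: W1 = 1/10; threaded value p + q = 11; c = -19; remainder = value at the root: 3*(-19)^4 + 8*(-19)^3 - 1*(-19)^2 - 6*(-19)^1 - 9 = (390963) + (-54872) + (-361) + (114) + (-9) = 335835; answer 335835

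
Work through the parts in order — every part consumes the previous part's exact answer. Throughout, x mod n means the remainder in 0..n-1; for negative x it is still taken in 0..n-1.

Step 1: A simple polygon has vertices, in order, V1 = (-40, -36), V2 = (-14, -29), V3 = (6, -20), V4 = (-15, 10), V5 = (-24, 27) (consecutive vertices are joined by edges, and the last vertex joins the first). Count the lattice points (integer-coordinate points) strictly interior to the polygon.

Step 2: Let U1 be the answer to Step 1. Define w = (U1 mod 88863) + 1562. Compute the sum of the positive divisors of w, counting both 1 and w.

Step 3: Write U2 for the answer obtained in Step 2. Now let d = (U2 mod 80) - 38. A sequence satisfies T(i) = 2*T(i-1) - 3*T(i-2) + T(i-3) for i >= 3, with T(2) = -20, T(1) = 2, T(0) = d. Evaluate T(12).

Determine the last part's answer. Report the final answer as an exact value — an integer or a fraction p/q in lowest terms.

1152

Step 1: cross terms: (-40*-29 - -14*-36)=656, (-14*-20 - 6*-29)=454, (6*10 - -15*-20)=-240, (-15*27 - -24*10)=-165, (-24*-36 - -40*27)=1944; twice the area = |2649| = 2649; area = 2649/2; boundary points = 1 + 1 + 3 + 1 + 1 = 7; strictly interior points = area - boundary/2 + 1 = 1322; answer 1322
Step 2: U1 = 1322; w = 2884; 2884 = 2^2 * 7 * 103; sigma = (1 + 2 + 4) * (1 + 7) * (1 + 103) = 7 * 8 * 104 = 5824; answer 5824
Step 3: U2 = 5824; d = 26; T(3) = 2*(-20) - 3*(2) + 1*(26) = -20; iterating: T(3)=-20, T(4)=22, T(5)=84, T(6)=82, T(7)=-66, T(8)=-294, T(9)=-308, T(10)=200, T(11)=1030, T(12)=1152; answer 1152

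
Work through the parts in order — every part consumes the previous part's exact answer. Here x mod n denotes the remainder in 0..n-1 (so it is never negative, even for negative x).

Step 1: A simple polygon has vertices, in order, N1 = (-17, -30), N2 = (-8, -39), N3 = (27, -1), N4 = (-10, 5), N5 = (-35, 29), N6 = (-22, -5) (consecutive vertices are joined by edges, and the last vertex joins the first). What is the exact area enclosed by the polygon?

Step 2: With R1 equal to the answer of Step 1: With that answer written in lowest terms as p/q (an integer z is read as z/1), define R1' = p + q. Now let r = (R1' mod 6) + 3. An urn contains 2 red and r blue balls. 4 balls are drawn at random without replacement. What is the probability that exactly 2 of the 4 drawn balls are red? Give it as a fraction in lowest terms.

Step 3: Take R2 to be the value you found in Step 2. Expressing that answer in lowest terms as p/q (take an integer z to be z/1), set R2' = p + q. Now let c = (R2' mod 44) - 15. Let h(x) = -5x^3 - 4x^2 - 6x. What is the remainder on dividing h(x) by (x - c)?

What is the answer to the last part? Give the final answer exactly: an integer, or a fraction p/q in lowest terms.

Step 1: cross terms: (-17*-39 - -8*-30)=423, (-8*-1 - 27*-39)=1061, (27*5 - -10*-1)=125, (-10*29 - -35*5)=-115, (-35*-5 - -22*29)=813, (-22*-30 - -17*-5)=575; twice the area = |2882| = 2882; area = 1441; answer 1441
Step 2: R1 = 1441; threaded value p + q = 1442; r = 5; total draws C(7,4) = 35; favorable C(2,2)*C(5,2) = 10; P = 2/7; answer 2/7
Step 3: R2 = 2/7; threaded value p + q = 9; c = -6; remainder = value at the root: -5*(-6)^3 - 4*(-6)^2 - 6*(-6)^1 = (1080) + (-144) + (36) = 972; answer 972

972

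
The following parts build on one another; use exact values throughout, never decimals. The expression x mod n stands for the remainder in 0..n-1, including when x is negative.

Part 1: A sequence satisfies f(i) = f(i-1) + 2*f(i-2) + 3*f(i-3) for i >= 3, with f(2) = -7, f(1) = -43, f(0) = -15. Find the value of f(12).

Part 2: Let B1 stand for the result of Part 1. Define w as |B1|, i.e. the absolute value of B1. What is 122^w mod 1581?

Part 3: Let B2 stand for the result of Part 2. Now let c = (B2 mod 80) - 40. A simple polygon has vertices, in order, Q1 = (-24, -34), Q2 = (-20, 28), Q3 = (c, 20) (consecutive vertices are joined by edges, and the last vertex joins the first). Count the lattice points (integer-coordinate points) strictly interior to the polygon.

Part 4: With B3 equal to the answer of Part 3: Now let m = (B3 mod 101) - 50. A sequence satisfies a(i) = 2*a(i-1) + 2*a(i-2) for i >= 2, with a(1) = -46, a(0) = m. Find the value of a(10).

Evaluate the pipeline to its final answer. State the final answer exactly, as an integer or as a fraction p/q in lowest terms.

-248896

Part 1: f(3) = 1*(-7) + 2*(-43) + 3*(-15) = -138; iterating: f(3)=-138, f(4)=-281, f(5)=-578, f(6)=-1554, f(7)=-3553, f(8)=-8395, f(9)=-20163, f(10)=-47612, f(11)=-113123, f(12)=-268836; answer -268836
Part 2: B1 = -268836; w = 268836; squarings mod 1581: 122^1=122, 122^2=655, 122^4=574, 122^8=628, 122^16=715, 122^32=562, 122^64=1225, 122^128=256, 122^256=715, 122^512=562, 122^1024=1225, 122^2048=256, 122^4096=715, 122^8192=562, 122^16384=1225, 122^32768=256, 122^65536=715, 122^131072=562, 122^262144=1225; 122^268836 = 122^4 * 122^32 * 122^512 * 122^2048 * 122^4096 * 122^262144 = 64 (mod 1581); answer 64
Part 3: B2 = 64; c = 24; cross terms: (-24*28 - -20*-34)=-1352, (-20*20 - 24*28)=-1072, (24*-34 - -24*20)=-336; twice the area = |-2760| = 2760; area = 1380; boundary points = 2 + 4 + 6 = 12; strictly interior points = area - boundary/2 + 1 = 1375; answer 1375
Part 4: B3 = 1375; m = 12; a(2) = 2*(-46) + 2*(12) = -68; iterating: a(2)=-68, a(3)=-228, a(4)=-592, a(5)=-1640, a(6)=-4464, a(7)=-12208, a(8)=-33344, a(9)=-91104, a(10)=-248896; answer -248896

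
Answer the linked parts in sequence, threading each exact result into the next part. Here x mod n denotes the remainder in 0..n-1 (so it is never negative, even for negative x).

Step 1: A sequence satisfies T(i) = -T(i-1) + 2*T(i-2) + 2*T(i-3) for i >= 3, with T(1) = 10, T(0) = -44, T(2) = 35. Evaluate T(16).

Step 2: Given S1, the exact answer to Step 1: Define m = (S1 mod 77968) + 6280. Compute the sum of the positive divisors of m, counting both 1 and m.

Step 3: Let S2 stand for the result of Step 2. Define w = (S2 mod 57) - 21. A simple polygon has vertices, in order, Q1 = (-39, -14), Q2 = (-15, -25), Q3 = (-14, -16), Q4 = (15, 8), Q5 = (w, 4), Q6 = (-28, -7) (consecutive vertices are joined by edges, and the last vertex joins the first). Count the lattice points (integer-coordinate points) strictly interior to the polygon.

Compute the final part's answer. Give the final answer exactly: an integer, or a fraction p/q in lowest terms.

691

Step 1: T(3) = -1*(35) + 2*(10) + 2*(-44) = -103; iterating: T(3)=-103, T(4)=193, T(5)=-329, T(6)=509, T(7)=-781, T(8)=1141, T(9)=-1685, T(10)=2405, T(11)=-3493, T(12)=4933, T(13)=-7109, T(14)=9989, T(15)=-14341, T(16)=20101; answer 20101
Step 2: S1 = 20101; m = 26381; 26381 = 23 * 31 * 37; sigma = (1 + 23) * (1 + 31) * (1 + 37) = 24 * 32 * 38 = 29184; answer 29184
Step 3: S2 = 29184; w = -21; cross terms: (-39*-25 - -15*-14)=765, (-15*-16 - -14*-25)=-110, (-14*8 - 15*-16)=128, (15*4 - -21*8)=228, (-21*-7 - -28*4)=259, (-28*-14 - -39*-7)=119; twice the area = |1389| = 1389; area = 1389/2; boundary points = 1 + 1 + 1 + 4 + 1 + 1 = 9; strictly interior points = area - boundary/2 + 1 = 691; answer 691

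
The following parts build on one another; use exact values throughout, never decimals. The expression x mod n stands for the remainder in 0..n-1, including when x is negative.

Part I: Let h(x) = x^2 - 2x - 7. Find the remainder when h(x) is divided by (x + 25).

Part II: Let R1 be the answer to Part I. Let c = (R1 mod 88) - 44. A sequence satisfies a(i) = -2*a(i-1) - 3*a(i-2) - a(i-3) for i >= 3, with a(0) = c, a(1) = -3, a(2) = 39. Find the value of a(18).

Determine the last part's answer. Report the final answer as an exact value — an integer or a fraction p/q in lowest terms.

Part I: remainder = value at the root: 1*(-25)^2 - 2*(-25)^1 - 7 = (625) + (50) + (-7) = 668; answer 668
Part II: R1 = 668; c = 8; a(3) = -2*(39) - 3*(-3) - 1*(8) = -77; iterating: a(3)=-77, a(4)=40, a(5)=112, a(6)=-267, a(7)=158, a(8)=373, a(9)=-953, a(10)=629, a(11)=1228, a(12)=-3390, a(13)=2467, a(14)=4008, a(15)=-12027, a(16)=9563, a(17)=12947, a(18)=-42556; answer -42556

-42556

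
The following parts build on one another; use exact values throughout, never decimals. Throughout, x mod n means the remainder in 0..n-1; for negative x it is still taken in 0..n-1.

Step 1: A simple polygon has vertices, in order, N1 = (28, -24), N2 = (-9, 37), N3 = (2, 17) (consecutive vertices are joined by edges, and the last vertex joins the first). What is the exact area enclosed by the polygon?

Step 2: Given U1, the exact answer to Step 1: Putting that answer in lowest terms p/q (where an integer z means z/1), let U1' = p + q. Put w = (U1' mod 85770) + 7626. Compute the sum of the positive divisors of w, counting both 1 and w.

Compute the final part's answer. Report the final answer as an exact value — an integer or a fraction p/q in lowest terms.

Step 1: cross terms: (28*37 - -9*-24)=820, (-9*17 - 2*37)=-227, (2*-24 - 28*17)=-524; twice the area = |69| = 69; area = 69/2; answer 69/2
Step 2: U1 = 69/2; threaded value p + q = 71; w = 7697; 7697 = 43 * 179; sigma = (1 + 43) * (1 + 179) = 44 * 180 = 7920; answer 7920

7920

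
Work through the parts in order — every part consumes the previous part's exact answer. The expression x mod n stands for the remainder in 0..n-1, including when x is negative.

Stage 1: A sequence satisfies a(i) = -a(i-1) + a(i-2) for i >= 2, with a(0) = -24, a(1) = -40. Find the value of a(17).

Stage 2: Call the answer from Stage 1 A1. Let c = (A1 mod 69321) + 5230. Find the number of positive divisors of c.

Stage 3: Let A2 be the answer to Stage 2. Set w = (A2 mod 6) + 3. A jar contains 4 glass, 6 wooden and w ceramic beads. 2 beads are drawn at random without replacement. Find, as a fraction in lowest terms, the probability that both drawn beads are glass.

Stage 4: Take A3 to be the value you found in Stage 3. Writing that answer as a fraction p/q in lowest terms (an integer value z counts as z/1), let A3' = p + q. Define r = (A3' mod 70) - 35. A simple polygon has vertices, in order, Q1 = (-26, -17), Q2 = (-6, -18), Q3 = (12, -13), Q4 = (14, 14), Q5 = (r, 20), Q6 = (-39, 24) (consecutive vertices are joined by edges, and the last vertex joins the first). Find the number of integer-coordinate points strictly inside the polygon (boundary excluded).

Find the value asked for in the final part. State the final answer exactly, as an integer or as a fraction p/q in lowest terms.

Stage 1: a(2) = -1*(-40) + 1*(-24) = 16; iterating: a(2)=16, a(3)=-56, a(4)=72, a(5)=-128, a(6)=200, a(7)=-328, a(8)=528, a(9)=-856, a(10)=1384, a(11)=-2240, a(12)=3624, a(13)=-5864, a(14)=9488, a(15)=-15352, a(16)=24840, a(17)=-40192; answer -40192
Stage 2: A1 = -40192; c = 34359; 34359 = 3 * 13 * 881; number of divisors = (1+1) * (1+1) * (1+1) = 8; answer 8
Stage 3: A2 = 8; w = 5; total draws C(15,2) = 105; favorable C(4,2) = 6; P = 2/35; answer 2/35
Stage 4: A3 = 2/35; threaded value p + q = 37; r = 2; cross terms: (-26*-18 - -6*-17)=366, (-6*-13 - 12*-18)=294, (12*14 - 14*-13)=350, (14*20 - 2*14)=252, (2*24 - -39*20)=828, (-39*-17 - -26*24)=1287; twice the area = |3377| = 3377; area = 3377/2; boundary points = 1 + 1 + 1 + 6 + 1 + 1 = 11; strictly interior points = area - boundary/2 + 1 = 1684; answer 1684

1684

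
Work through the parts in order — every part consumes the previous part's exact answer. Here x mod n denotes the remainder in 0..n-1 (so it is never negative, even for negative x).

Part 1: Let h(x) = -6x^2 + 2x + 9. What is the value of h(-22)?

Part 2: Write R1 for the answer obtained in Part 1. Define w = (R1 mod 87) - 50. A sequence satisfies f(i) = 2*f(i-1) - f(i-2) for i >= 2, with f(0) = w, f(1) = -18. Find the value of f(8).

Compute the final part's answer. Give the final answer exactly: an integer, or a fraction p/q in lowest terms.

Part 1: -6*(-22)^2 + 2*(-22)^1 + 9 = (-2904) + (-44) + (9) = -2939; answer -2939
Part 2: R1 = -2939; w = -31; f(2) = 2*(-18) - 1*(-31) = -5; iterating: f(2)=-5, f(3)=8, f(4)=21, f(5)=34, f(6)=47, f(7)=60, f(8)=73; answer 73

73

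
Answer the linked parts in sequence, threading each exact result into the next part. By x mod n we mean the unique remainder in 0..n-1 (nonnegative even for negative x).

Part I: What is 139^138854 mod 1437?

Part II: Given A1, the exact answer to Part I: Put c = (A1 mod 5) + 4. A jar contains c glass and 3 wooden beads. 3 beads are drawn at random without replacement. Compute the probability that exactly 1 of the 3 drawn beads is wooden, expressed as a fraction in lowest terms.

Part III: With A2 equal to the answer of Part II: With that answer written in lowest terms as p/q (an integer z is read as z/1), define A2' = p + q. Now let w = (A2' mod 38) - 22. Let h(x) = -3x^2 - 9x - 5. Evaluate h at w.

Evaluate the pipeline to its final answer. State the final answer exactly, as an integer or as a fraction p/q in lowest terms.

-545

Part I: squarings mod 1437: 139^1=139, 139^2=640, 139^4=55, 139^8=151, 139^16=1246, 139^32=556, 139^64=181, 139^128=1147, 139^256=754, 139^512=901, 139^1024=1333, 139^2048=757, 139^4096=1123, 139^8192=880, 139^16384=1294, 139^32768=331, 139^65536=349, 139^131072=1093; 139^138854 = 139^2 * 139^4 * 139^32 * 139^64 * 139^512 * 139^1024 * 139^2048 * 139^4096 * 139^131072 = 1084 (mod 1437); answer 1084
Part II: A1 = 1084; c = 8; total draws C(11,3) = 165; favorable C(3,1)*C(8,2) = 84; P = 28/55; answer 28/55
Part III: A2 = 28/55; threaded value p + q = 83; w = -15; -3*(-15)^2 - 9*(-15)^1 - 5 = (-675) + (135) + (-5) = -545; answer -545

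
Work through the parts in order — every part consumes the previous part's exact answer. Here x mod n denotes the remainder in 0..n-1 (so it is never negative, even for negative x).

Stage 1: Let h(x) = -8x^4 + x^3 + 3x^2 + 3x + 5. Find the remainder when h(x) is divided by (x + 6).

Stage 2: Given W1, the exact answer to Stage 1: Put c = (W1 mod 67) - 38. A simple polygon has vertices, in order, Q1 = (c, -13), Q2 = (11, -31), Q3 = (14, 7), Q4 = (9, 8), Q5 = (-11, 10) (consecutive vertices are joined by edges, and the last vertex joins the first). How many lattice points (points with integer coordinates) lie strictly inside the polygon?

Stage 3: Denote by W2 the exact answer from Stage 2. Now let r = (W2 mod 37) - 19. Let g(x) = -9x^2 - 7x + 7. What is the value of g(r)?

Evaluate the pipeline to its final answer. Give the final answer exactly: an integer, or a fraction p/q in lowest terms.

-1005

Stage 1: remainder = value at the root: -8*(-6)^4 + 1*(-6)^3 + 3*(-6)^2 + 3*(-6)^1 + 5 = (-10368) + (-216) + (108) + (-18) + (5) = -10489; answer -10489
Stage 2: W1 = -10489; c = -8; cross terms: (-8*-31 - 11*-13)=391, (11*7 - 14*-31)=511, (14*8 - 9*7)=49, (9*10 - -11*8)=178, (-11*-13 - -8*10)=223; twice the area = |1352| = 1352; area = 676; boundary points = 1 + 1 + 1 + 2 + 1 = 6; strictly interior points = area - boundary/2 + 1 = 674; answer 674
Stage 3: W2 = 674; r = -11; -9*(-11)^2 - 7*(-11)^1 + 7 = (-1089) + (77) + (7) = -1005; answer -1005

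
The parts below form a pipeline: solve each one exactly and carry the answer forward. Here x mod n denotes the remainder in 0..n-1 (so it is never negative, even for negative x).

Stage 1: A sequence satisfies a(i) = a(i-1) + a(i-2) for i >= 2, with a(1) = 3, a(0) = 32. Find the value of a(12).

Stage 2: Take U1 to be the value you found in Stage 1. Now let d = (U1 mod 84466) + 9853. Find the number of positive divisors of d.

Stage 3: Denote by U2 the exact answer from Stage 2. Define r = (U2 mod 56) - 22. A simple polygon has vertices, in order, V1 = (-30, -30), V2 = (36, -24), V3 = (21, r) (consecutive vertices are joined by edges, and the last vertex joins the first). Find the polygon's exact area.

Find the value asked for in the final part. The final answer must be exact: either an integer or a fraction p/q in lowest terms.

Stage 1: a(2) = 1*(3) + 1*(32) = 35; iterating: a(2)=35, a(3)=38, a(4)=73, a(5)=111, a(6)=184, a(7)=295, a(8)=479, a(9)=774, a(10)=1253, a(11)=2027, a(12)=3280; answer 3280
Stage 2: U1 = 3280; d = 13133; 13133 = 23 * 571; number of divisors = (1+1) * (1+1) = 4; answer 4
Stage 3: U2 = 4; r = -18; cross terms: (-30*-24 - 36*-30)=1800, (36*-18 - 21*-24)=-144, (21*-30 - -30*-18)=-1170; twice the area = |486| = 486; area = 243; answer 243

243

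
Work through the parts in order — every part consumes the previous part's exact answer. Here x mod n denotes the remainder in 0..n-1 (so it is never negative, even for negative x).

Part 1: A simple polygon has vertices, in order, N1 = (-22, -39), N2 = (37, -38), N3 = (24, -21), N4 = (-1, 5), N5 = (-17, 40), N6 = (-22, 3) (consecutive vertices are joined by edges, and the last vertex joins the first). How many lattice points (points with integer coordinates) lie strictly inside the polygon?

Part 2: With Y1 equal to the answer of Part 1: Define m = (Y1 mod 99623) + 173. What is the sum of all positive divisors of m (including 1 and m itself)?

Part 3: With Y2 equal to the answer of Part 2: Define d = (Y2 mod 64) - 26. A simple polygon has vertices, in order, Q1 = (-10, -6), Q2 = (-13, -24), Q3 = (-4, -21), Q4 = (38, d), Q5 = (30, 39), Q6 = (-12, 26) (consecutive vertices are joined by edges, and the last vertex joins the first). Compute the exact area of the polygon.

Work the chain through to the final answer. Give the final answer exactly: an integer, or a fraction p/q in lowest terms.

4879/2

Part 1: cross terms: (-22*-38 - 37*-39)=2279, (37*-21 - 24*-38)=135, (24*5 - -1*-21)=99, (-1*40 - -17*5)=45, (-17*3 - -22*40)=829, (-22*-39 - -22*3)=924; twice the area = |4311| = 4311; area = 4311/2; boundary points = 1 + 1 + 1 + 1 + 1 + 42 = 47; strictly interior points = area - boundary/2 + 1 = 2133; answer 2133
Part 2: Y1 = 2133; m = 2306; 2306 = 2 * 1153; sigma = (1 + 2) * (1 + 1153) = 3 * 1154 = 3462; answer 3462
Part 3: Y2 = 3462; d = -20; cross terms: (-10*-24 - -13*-6)=162, (-13*-21 - -4*-24)=177, (-4*-20 - 38*-21)=878, (38*39 - 30*-20)=2082, (30*26 - -12*39)=1248, (-12*-6 - -10*26)=332; twice the area = |4879| = 4879; area = 4879/2; answer 4879/2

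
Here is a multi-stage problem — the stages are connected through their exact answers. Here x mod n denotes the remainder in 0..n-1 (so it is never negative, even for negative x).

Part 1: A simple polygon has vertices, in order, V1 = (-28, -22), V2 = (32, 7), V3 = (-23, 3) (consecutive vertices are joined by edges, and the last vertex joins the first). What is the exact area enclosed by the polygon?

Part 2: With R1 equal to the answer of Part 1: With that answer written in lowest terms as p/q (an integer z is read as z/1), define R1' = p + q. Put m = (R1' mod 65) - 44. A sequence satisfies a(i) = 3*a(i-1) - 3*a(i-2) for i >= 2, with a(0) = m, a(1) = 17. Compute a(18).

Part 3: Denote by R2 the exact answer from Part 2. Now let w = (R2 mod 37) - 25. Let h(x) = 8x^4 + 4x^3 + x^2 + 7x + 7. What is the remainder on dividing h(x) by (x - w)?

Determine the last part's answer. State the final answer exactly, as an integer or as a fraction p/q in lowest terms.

Part 1: cross terms: (-28*7 - 32*-22)=508, (32*3 - -23*7)=257, (-23*-22 - -28*3)=590; twice the area = |1355| = 1355; area = 1355/2; answer 1355/2
Part 2: R1 = 1355/2; threaded value p + q = 1357; m = 13; a(2) = 3*(17) - 3*(13) = 12; iterating: a(2)=12, a(3)=-15, a(4)=-81, a(5)=-198, a(6)=-351, a(7)=-459, a(8)=-324, a(9)=405, a(10)=2187, a(11)=5346, a(12)=9477, a(13)=12393, a(14)=8748, a(15)=-10935, a(16)=-59049, a(17)=-144342, a(18)=-255879; answer -255879
Part 3: R2 = -255879; w = -12; remainder = value at the root: 8*(-12)^4 + 4*(-12)^3 + 1*(-12)^2 + 7*(-12)^1 + 7 = (165888) + (-6912) + (144) + (-84) + (7) = 159043; answer 159043

159043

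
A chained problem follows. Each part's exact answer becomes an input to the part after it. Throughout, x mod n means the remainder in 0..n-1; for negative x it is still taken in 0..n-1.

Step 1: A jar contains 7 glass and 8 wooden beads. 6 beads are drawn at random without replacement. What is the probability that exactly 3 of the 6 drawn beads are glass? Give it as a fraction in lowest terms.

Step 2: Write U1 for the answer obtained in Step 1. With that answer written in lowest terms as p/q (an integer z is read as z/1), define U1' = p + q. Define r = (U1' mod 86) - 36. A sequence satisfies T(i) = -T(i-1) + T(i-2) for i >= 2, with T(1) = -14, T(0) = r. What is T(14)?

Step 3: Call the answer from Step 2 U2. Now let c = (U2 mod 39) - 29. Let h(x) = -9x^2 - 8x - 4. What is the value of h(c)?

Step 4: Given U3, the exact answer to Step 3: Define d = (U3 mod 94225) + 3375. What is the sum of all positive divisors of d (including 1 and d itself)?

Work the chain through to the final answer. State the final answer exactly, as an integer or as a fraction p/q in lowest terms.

Step 1: total draws C(15,6) = 5005; favorable C(7,3)*C(8,3) = 1960; P = 56/143; answer 56/143
Step 2: U1 = 56/143; threaded value p + q = 199; r = -9; T(2) = -1*(-14) + 1*(-9) = 5; iterating: T(2)=5, T(3)=-19, T(4)=24, T(5)=-43, T(6)=67, T(7)=-110, T(8)=177, T(9)=-287, T(10)=464, T(11)=-751, T(12)=1215, T(13)=-1966, T(14)=3181; answer 3181
Step 3: U2 = 3181; c = -7; -9*(-7)^2 - 8*(-7)^1 - 4 = (-441) + (56) + (-4) = -389; answer -389
Step 4: U3 = -389; d = 97211; 97211 = 41 * 2371; sigma = (1 + 41) * (1 + 2371) = 42 * 2372 = 99624; answer 99624

99624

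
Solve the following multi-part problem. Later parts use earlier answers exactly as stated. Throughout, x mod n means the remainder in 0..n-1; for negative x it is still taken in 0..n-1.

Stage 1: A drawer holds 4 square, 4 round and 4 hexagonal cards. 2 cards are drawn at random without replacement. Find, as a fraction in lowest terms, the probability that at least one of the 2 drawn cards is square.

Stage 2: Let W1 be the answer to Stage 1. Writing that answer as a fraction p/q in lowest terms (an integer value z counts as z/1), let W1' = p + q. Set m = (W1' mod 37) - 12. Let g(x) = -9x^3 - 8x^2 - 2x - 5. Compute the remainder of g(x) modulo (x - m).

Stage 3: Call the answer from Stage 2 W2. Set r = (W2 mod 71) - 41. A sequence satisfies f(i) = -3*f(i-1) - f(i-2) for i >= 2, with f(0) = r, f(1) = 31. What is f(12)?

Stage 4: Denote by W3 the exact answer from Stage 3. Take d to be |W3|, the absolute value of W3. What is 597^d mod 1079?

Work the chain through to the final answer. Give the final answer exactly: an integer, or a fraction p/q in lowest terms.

Stage 1: total draws C(12,2) = 66; complement C(8,2) = 28; favorable 66 - 28 = 38; P = 19/33; answer 19/33
Stage 2: W1 = 19/33; threaded value p + q = 52; m = 3; remainder = value at the root: -9*(3)^3 - 8*(3)^2 - 2*(3)^1 - 5 = (-243) + (-72) + (-6) + (-5) = -326; answer -326
Stage 3: W2 = -326; r = -12; f(2) = -3*(31) - 1*(-12) = -81; iterating: f(2)=-81, f(3)=212, f(4)=-555, f(5)=1453, f(6)=-3804, f(7)=9959, f(8)=-26073, f(9)=68260, f(10)=-178707, f(11)=467861, f(12)=-1224876; answer -1224876
Stage 4: W3 = -1224876; d = 1224876; squarings mod 1079: 597^1=597, 597^2=339, 597^4=547, 597^8=326, 597^16=534, 597^32=300, 597^64=443, 597^128=950, 597^256=456, 597^512=768, 597^1024=690, 597^2048=261, 597^4096=144, 597^8192=235, 597^16384=196, 597^32768=651, 597^65536=833, 597^131072=92, 597^262144=911, 597^524288=170, 597^1048576=846; 597^1224876 = 597^4 * 597^8 * 597^32 * 597^128 * 597^4096 * 597^8192 * 597^32768 * 597^131072 * 597^1048576 = 846 (mod 1079); answer 846

846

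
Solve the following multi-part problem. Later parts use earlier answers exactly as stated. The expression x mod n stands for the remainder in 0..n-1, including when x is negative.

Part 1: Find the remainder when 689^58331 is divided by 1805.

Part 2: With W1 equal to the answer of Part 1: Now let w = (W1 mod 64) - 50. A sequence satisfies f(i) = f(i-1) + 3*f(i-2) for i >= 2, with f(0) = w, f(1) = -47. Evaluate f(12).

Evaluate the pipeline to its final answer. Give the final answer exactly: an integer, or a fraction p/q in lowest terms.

Part 1: squarings mod 1805: 689^1=689, 689^2=6, 689^4=36, 689^8=1296, 689^16=966, 689^32=1776, 689^64=841, 689^128=1526, 689^256=226, 689^512=536, 689^1024=301, 689^2048=351, 689^4096=461, 689^8192=1336, 689^16384=1556, 689^32768=631; 689^58331 = 689^1 * 689^2 * 689^8 * 689^16 * 689^64 * 689^128 * 689^256 * 689^512 * 689^8192 * 689^16384 * 689^32768 = 1564 (mod 1805); answer 1564
Part 2: W1 = 1564; w = -22; f(2) = 1*(-47) + 3*(-22) = -113; iterating: f(2)=-113, f(3)=-254, f(4)=-593, f(5)=-1355, f(6)=-3134, f(7)=-7199, f(8)=-16601, f(9)=-38198, f(10)=-88001, f(11)=-202595, f(12)=-466598; answer -466598

-466598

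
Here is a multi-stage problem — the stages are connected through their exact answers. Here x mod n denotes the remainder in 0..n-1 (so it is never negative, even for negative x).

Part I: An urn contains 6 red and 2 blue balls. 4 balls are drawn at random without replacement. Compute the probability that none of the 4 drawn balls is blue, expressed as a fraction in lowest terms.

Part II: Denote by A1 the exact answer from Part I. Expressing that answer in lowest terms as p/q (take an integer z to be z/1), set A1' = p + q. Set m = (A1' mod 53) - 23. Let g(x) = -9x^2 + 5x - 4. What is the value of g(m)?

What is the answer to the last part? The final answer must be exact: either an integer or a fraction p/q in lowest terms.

-358

Part I: total draws C(8,4) = 70; favorable C(6,4) = 15; P = 3/14; answer 3/14
Part II: A1 = 3/14; threaded value p + q = 17; m = -6; -9*(-6)^2 + 5*(-6)^1 - 4 = (-324) + (-30) + (-4) = -358; answer -358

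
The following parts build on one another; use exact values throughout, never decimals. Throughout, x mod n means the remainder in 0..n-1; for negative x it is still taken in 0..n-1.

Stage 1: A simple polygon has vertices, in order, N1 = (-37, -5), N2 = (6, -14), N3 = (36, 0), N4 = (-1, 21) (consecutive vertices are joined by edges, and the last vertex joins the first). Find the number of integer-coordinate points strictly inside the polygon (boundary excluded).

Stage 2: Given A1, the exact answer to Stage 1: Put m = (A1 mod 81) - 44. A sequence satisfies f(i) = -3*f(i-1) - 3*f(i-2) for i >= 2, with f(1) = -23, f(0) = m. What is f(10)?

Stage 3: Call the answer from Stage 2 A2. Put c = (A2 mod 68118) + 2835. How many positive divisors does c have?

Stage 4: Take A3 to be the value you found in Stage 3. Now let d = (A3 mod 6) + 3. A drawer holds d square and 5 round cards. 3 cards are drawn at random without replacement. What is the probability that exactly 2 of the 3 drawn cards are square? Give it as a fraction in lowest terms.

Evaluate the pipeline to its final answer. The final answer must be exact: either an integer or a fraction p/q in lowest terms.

21/44

Stage 1: cross terms: (-37*-14 - 6*-5)=548, (6*0 - 36*-14)=504, (36*21 - -1*0)=756, (-1*-5 - -37*21)=782; twice the area = |2590| = 2590; area = 1295; boundary points = 1 + 2 + 1 + 2 = 6; strictly interior points = area - boundary/2 + 1 = 1293; answer 1293
Stage 2: A1 = 1293; m = 34; f(2) = -3*(-23) - 3*(34) = -33; iterating: f(2)=-33, f(3)=168, f(4)=-405, f(5)=711, f(6)=-918, f(7)=621, f(8)=891, f(9)=-4536, f(10)=10935; answer 10935
Stage 3: A2 = 10935; c = 13770; 13770 = 2 * 3^4 * 5 * 17; number of divisors = (1+1) * (4+1) * (1+1) * (1+1) = 40; answer 40
Stage 4: A3 = 40; d = 7; total draws C(12,3) = 220; favorable C(7,2)*C(5,1) = 105; P = 21/44; answer 21/44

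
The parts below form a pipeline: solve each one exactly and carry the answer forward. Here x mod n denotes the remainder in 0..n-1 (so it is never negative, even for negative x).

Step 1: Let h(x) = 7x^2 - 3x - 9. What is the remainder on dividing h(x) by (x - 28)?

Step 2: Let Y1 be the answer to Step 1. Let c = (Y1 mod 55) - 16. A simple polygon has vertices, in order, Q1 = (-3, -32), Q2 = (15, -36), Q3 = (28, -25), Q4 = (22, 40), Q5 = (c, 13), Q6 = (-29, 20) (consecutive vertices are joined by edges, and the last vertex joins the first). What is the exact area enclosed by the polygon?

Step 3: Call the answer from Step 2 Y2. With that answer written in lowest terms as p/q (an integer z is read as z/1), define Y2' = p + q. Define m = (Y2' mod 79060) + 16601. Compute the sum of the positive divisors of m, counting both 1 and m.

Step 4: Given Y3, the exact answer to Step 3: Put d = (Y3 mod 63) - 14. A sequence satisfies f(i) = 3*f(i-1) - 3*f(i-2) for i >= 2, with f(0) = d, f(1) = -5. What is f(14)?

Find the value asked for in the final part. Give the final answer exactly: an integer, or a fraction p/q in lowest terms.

-26244

Step 1: remainder = value at the root: 7*(28)^2 - 3*(28)^1 - 9 = (5488) + (-84) + (-9) = 5395; answer 5395
Step 2: Y1 = 5395; c = -11; cross terms: (-3*-36 - 15*-32)=588, (15*-25 - 28*-36)=633, (28*40 - 22*-25)=1670, (22*13 - -11*40)=726, (-11*20 - -29*13)=157, (-29*-32 - -3*20)=988; twice the area = |4762| = 4762; area = 2381; answer 2381
Step 3: Y2 = 2381; threaded value p + q = 2382; m = 18983; 18983 = 41 * 463; sigma = (1 + 41) * (1 + 463) = 42 * 464 = 19488; answer 19488
Step 4: Y3 = 19488; d = 7; f(2) = 3*(-5) - 3*(7) = -36; iterating: f(2)=-36, f(3)=-93, f(4)=-171, f(5)=-234, f(6)=-189, f(7)=135, f(8)=972, f(9)=2511, f(10)=4617, f(11)=6318, f(12)=5103, f(13)=-3645, f(14)=-26244; answer -26244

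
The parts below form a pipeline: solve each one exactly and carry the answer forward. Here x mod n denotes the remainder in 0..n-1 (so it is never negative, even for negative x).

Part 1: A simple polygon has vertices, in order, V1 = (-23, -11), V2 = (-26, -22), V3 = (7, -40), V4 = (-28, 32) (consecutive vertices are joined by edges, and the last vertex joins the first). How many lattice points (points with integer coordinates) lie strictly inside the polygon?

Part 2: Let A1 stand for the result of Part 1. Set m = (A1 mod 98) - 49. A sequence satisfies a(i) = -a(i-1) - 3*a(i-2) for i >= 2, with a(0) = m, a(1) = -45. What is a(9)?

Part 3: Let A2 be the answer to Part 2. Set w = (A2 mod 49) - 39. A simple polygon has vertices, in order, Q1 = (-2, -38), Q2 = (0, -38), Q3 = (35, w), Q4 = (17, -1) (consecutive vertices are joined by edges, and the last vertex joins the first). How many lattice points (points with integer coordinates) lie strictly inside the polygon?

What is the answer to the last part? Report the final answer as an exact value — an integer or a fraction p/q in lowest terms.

411

Part 1: cross terms: (-23*-22 - -26*-11)=220, (-26*-40 - 7*-22)=1194, (7*32 - -28*-40)=-896, (-28*-11 - -23*32)=1044; twice the area = |1562| = 1562; area = 781; boundary points = 1 + 3 + 1 + 1 = 6; strictly interior points = area - boundary/2 + 1 = 779; answer 779
Part 2: A1 = 779; m = 44; a(2) = -1*(-45) - 3*(44) = -87; iterating: a(2)=-87, a(3)=222, a(4)=39, a(5)=-705, a(6)=588, a(7)=1527, a(8)=-3291, a(9)=-1290; answer -1290
Part 3: A2 = -1290; w = -6; cross terms: (-2*-38 - 0*-38)=76, (0*-6 - 35*-38)=1330, (35*-1 - 17*-6)=67, (17*-38 - -2*-1)=-648; twice the area = |825| = 825; area = 825/2; boundary points = 2 + 1 + 1 + 1 = 5; strictly interior points = area - boundary/2 + 1 = 411; answer 411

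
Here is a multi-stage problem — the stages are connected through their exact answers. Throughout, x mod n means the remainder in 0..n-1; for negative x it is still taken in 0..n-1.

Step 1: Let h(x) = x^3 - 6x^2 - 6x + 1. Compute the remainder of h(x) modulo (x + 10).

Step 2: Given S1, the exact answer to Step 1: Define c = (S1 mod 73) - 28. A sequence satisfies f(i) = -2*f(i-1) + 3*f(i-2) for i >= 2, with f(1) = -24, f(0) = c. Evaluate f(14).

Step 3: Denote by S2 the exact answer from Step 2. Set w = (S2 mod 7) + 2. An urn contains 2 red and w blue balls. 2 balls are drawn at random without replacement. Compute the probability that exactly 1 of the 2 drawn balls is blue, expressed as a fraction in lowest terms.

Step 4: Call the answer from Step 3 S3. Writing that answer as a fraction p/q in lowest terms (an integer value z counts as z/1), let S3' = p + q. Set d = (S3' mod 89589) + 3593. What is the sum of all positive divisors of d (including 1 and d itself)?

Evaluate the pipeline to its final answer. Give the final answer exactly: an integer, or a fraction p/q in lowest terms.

4808

Step 1: remainder = value at the root: 1*(-10)^3 - 6*(-10)^2 - 6*(-10)^1 + 1 = (-1000) + (-600) + (60) + (1) = -1539; answer -1539
Step 2: S1 = -1539; c = 39; f(2) = -2*(-24) + 3*(39) = 165; iterating: f(2)=165, f(3)=-402, f(4)=1299, f(5)=-3804, f(6)=11505, f(7)=-34422, f(8)=103359, f(9)=-309984, f(10)=930045, f(11)=-2790042, f(12)=8370219, f(13)=-25110564, f(14)=75331785; answer 75331785
Step 3: S2 = 75331785; w = 6; total draws C(8,2) = 28; favorable C(6,1)*C(2,1) = 12; P = 3/7; answer 3/7
Step 4: S3 = 3/7; threaded value p + q = 10; d = 3603; 3603 = 3 * 1201; sigma = (1 + 3) * (1 + 1201) = 4 * 1202 = 4808; answer 4808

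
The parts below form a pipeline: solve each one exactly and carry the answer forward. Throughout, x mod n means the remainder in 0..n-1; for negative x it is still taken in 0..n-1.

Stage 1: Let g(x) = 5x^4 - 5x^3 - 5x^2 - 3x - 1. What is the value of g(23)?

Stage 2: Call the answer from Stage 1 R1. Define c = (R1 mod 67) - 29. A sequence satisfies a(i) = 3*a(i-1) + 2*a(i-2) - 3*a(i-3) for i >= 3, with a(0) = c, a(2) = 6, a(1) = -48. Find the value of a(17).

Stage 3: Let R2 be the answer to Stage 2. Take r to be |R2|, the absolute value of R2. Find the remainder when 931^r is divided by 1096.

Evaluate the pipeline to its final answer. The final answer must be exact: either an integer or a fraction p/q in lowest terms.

Stage 1: 5*(23)^4 - 5*(23)^3 - 5*(23)^2 - 3*(23)^1 - 1 = (1399205) + (-60835) + (-2645) + (-69) + (-1) = 1335655; answer 1335655
Stage 2: R1 = 1335655; c = -19; a(3) = 3*(6) + 2*(-48) - 3*(-19) = -21; iterating: a(3)=-21, a(4)=93, a(5)=219, a(6)=906, a(7)=2877, a(8)=9786, a(9)=32394, a(10)=108123, a(11)=359799, a(12)=1198461, a(13)=3990612, a(14)=13289361, a(15)=44253924, a(16)=147368658, a(17)=490745739; answer 490745739
Stage 3: R2 = 490745739; r = 490745739; squarings mod 1096: 931^1=931, 931^2=921, 931^4=1033, 931^8=681, 931^16=153, 931^32=393, 931^64=1009, 931^128=993, 931^256=745, 931^512=449, 931^1024=1033, 931^2048=681, 931^4096=153, 931^8192=393, 931^16384=1009, 931^32768=993, 931^65536=745, 931^131072=449, 931^262144=1033, 931^524288=681, 931^1048576=153, 931^2097152=393, 931^4194304=1009, 931^8388608=993, 931^16777216=745, 931^33554432=449, 931^67108864=1033, 931^134217728=681, 931^268435456=153; 931^490745739 = 931^1 * 931^2 * 931^8 * 931^128 * 931^256 * 931^512 * 931^1024 * 931^2048 * 931^8192 * 931^4194304 * 931^16777216 * 931^67108864 * 931^134217728 * 931^268435456 = 235 (mod 1096); answer 235

235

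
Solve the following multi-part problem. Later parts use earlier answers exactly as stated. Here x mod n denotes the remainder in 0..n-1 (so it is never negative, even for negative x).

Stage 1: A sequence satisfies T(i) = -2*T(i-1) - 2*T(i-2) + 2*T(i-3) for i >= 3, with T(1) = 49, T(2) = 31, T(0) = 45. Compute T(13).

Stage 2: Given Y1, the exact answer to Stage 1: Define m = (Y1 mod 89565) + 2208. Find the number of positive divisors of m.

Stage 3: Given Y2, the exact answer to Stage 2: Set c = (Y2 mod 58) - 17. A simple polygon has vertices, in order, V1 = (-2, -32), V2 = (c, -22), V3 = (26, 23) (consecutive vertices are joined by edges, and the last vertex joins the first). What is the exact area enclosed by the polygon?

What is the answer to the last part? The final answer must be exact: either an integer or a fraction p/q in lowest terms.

Stage 1: T(3) = -2*(31) - 2*(49) + 2*(45) = -70; iterating: T(3)=-70, T(4)=176, T(5)=-150, T(6)=-192, T(7)=1036, T(8)=-1988, T(9)=1520, T(10)=3008, T(11)=-13032, T(12)=23088, T(13)=-14096; answer -14096
Stage 2: Y1 = -14096; m = 77677; 77677 = 173 * 449; number of divisors = (1+1) * (1+1) = 4; answer 4
Stage 3: Y2 = 4; c = -13; cross terms: (-2*-22 - -13*-32)=-372, (-13*23 - 26*-22)=273, (26*-32 - -2*23)=-786; twice the area = |-885| = 885; area = 885/2; answer 885/2

885/2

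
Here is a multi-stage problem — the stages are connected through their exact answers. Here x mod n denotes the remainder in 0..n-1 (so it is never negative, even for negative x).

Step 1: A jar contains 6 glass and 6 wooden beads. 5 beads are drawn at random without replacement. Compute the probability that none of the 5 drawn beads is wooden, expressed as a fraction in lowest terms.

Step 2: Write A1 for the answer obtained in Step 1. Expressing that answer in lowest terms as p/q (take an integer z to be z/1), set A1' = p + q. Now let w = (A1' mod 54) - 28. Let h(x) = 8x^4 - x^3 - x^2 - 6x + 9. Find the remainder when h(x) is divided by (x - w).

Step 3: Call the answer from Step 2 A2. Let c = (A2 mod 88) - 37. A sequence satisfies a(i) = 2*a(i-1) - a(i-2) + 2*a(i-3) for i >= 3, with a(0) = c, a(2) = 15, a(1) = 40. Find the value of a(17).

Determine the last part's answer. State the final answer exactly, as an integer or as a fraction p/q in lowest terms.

1441810

Step 1: total draws C(12,5) = 792; favorable C(6,5) = 6; P = 1/132; answer 1/132
Step 2: A1 = 1/132; threaded value p + q = 133; w = -3; remainder = value at the root: 8*(-3)^4 - 1*(-3)^3 - 1*(-3)^2 - 6*(-3)^1 + 9 = (648) + (27) + (-9) + (18) + (9) = 693; answer 693
Step 3: A2 = 693; c = 40; a(3) = 2*(15) - 1*(40) + 2*(40) = 70; iterating: a(3)=70, a(4)=205, a(5)=370, a(6)=675, a(7)=1390, a(8)=2845, a(9)=5650, a(10)=11235, a(11)=22510, a(12)=45085, a(13)=90130, a(14)=180195, a(15)=360430, a(16)=720925, a(17)=1441810; answer 1441810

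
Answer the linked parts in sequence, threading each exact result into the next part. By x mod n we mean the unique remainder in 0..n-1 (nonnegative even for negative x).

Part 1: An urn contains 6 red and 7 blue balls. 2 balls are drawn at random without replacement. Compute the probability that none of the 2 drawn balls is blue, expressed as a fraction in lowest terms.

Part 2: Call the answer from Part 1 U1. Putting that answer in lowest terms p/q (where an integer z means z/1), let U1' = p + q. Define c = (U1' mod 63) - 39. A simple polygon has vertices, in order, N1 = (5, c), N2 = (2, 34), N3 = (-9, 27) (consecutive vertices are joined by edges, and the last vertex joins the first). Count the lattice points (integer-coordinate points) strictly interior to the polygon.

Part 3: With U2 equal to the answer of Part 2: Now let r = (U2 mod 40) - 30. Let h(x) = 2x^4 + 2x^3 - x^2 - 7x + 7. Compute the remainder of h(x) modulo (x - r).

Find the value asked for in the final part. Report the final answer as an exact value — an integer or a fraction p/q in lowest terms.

5397

Part 1: total draws C(13,2) = 78; favorable C(6,2) = 15; P = 5/26; answer 5/26
Part 2: U1 = 5/26; threaded value p + q = 31; c = -8; cross terms: (5*34 - 2*-8)=186, (2*27 - -9*34)=360, (-9*-8 - 5*27)=-63; twice the area = |483| = 483; area = 483/2; boundary points = 3 + 1 + 7 = 11; strictly interior points = area - boundary/2 + 1 = 237; answer 237
Part 3: U2 = 237; r = 7; remainder = value at the root: 2*(7)^4 + 2*(7)^3 - 1*(7)^2 - 7*(7)^1 + 7 = (4802) + (686) + (-49) + (-49) + (7) = 5397; answer 5397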